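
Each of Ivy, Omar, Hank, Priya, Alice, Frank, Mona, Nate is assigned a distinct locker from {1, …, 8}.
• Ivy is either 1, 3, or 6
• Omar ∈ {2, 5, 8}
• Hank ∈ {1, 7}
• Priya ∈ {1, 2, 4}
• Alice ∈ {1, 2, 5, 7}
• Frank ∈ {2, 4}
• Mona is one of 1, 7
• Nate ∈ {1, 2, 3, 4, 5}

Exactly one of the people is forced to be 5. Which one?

The 8 variables draw from only 8 values {1, 2, 3, 4, 5, 6, 7, 8}, so each is used; only Ivy can be 6, hence Ivy = 6.
Among the 7 still-open variables, 3 fits only Nate (and all 7 values in {1, 2, 3, 4, 5, 7, 8} must be used), so Nate = 3.
The 6 still-open variables together cover exactly {1, 2, 4, 5, 7, 8} — 6 values for 6 variables — and 8 appears only in Omar's list, so Omar = 8.
The 5 still-open variables draw from only 5 values {1, 2, 4, 5, 7}, so each is used; only Alice can be 5, hence Alice = 5.

Alice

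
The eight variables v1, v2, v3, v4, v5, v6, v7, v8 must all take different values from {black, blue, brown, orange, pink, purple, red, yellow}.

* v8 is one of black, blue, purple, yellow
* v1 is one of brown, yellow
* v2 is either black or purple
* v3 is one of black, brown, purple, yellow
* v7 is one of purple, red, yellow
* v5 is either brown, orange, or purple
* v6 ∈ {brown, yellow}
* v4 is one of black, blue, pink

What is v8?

Among the 8 variables, orange fits only v5 (and all 8 values in {black, blue, brown, orange, pink, purple, red, yellow} must be used), so v5 = orange.
The 7 still-open variables draw from only 7 values {black, blue, brown, pink, purple, red, yellow}, so each is used; only v4 can be pink, hence v4 = pink.
Among the 6 still-open variables, blue fits only v8 (and all 6 values in {black, blue, brown, purple, red, yellow} must be used), so v8 = blue.

blue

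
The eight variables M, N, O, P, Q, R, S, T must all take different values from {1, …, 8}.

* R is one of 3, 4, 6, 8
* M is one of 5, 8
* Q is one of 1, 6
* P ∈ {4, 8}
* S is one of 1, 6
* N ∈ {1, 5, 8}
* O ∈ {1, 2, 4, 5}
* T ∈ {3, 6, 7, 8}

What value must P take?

4

Among the 8 variables, 2 fits only O (and all 8 values in {1, 2, 3, 4, 5, 6, 7, 8} must be used), so O = 2.
The 7 still-open variables draw from only 7 values {1, 3, 4, 5, 6, 7, 8}, so each is used; only T can be 7, hence T = 7.
The 6 still-open variables draw from only 6 values {1, 3, 4, 5, 6, 8}, so each is used; only R can be 3, hence R = 3.
The 5 still-open variables together cover exactly {1, 4, 5, 6, 8} — 5 values for 5 variables — and 4 appears only in P's list, so P = 4.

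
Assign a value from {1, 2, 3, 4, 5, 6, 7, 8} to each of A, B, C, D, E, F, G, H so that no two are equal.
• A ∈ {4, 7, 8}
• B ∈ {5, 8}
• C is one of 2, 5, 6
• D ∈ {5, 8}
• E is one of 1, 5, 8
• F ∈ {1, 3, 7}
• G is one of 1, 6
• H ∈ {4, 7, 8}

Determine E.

1

The 8 variables together cover exactly {1, 2, 3, 4, 5, 6, 7, 8} — 8 values for 8 variables — and 2 appears only in C's list, so C = 2.
Among the 7 still-open variables, 3 fits only F (and all 7 values in {1, 3, 4, 5, 6, 7, 8} must be used), so F = 3.
The 6 still-open variables together cover exactly {1, 4, 5, 6, 7, 8} — 6 values for 6 variables — and 6 appears only in G's list, so G = 6.
Among the 5 still-open variables, 1 fits only E (and all 5 values in {1, 4, 5, 7, 8} must be used), so E = 1.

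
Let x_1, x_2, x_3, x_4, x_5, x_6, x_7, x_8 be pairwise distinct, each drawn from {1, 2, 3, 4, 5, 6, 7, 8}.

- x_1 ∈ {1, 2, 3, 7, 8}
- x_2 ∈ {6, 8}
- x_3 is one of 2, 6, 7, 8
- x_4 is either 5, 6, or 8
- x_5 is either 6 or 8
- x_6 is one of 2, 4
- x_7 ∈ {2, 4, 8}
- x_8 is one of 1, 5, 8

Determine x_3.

The 8 variables draw from only 8 values {1, 2, 3, 4, 5, 6, 7, 8}, so each is used; only x_1 can be 3, hence x_1 = 3.
The 7 still-open variables together cover exactly {1, 2, 4, 5, 6, 7, 8} — 7 values for 7 variables — and 1 appears only in x_8's list, so x_8 = 1.
The 6 still-open variables draw from only 6 values {2, 4, 5, 6, 7, 8}, so each is used; only x_4 can be 5, hence x_4 = 5.
The 5 still-open variables together cover exactly {2, 4, 6, 7, 8} — 5 values for 5 variables — and 7 appears only in x_3's list, so x_3 = 7.

7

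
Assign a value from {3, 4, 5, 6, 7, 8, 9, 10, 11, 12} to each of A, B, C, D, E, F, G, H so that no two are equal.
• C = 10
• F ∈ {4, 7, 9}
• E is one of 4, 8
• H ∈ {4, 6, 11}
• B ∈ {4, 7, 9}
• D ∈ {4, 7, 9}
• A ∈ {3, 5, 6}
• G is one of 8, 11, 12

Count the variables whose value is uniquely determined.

C has just one choice, so C = 10.
The 3 variables B, D, F are confined to {4, 7, 9}, which locks those values in; drop them from E, H.
E must be 8 (only option left). So G can't be 8.
Determined: C=10, E=8. The other variables each still have more than one consistent value. That makes 2.

2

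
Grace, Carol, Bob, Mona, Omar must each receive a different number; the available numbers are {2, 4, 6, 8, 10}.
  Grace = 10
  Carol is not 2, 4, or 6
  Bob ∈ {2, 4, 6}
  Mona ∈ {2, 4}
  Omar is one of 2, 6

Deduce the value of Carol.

8

Grace must be 10 (only option left). Remove 10 from Carol.
So Carol = 8.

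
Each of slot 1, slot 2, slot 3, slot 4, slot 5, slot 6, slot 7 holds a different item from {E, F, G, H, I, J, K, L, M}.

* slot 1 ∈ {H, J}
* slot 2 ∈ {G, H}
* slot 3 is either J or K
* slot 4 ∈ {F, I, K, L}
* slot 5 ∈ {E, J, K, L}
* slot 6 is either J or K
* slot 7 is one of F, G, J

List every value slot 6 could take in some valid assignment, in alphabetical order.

J, K

slot 3 and slot 6 between them cover only {J, K} — a naked pair. Remove those values from slot 1, slot 4, slot 5, slot 7.
That leaves slot 1 = H. So slot 2 can't be H.
slot 2's domain is down to {G}, so slot 2 = G. Remove G from slot 7.
slot 7 has just one choice, so slot 7 = F. Remove F from slot 4.
No further eliminations apply; slot 6 can still be any of J, K.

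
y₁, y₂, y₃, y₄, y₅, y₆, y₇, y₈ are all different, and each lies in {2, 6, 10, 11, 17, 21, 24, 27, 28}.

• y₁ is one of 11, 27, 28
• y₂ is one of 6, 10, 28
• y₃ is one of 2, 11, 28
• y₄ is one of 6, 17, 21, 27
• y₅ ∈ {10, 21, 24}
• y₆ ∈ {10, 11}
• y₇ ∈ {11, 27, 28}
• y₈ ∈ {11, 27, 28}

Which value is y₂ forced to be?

6

y₁, y₇, y₈ between them cover only {11, 27, 28} — a naked triple. Remove those values from y₂, y₃, y₄, y₆.
y₃'s domain is down to {2}, so y₃ = 2.
y₆'s domain is down to {10}, so y₆ = 10. Eliminate 10 elsewhere: y₂, y₅.
So y₂ = 6.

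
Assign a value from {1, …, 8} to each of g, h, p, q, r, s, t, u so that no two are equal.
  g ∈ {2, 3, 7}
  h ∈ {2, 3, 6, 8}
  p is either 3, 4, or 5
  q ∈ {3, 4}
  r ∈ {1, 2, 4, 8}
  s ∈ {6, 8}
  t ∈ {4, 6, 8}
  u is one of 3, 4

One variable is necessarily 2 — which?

h

Among the 8 variables, 1 fits only r (and all 8 values in {1, 2, 3, 4, 5, 6, 7, 8} must be used), so r = 1.
The 7 still-open variables draw from only 7 values {2, 3, 4, 5, 6, 7, 8}, so each is used; only p can be 5, hence p = 5.
The 6 still-open variables together cover exactly {2, 3, 4, 6, 7, 8} — 6 values for 6 variables — and 7 appears only in g's list, so g = 7.
Among the 5 still-open variables, 2 fits only h (and all 5 values in {2, 3, 4, 6, 8} must be used), so h = 2.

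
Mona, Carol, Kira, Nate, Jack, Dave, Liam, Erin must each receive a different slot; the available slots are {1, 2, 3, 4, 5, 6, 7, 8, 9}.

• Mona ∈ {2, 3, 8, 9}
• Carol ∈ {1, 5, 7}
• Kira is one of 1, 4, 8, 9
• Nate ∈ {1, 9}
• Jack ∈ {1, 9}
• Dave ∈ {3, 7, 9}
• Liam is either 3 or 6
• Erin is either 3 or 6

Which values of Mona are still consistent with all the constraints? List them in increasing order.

2, 8

Nate and Jack share exactly the 2 values {1, 9}; by pigeonhole those values go to them, so strike 1, 9 from Mona, Carol, Kira, Dave.
Liam and Erin share exactly the 2 values {3, 6}; by pigeonhole those values go to them, so strike 3, 6 from Mona, Dave.
Dave's domain is down to {7}, so Dave = 7. Strike 7 from Carol.
Carol must be 5 (only option left).
No further eliminations apply; Mona can still be any of 2, 8.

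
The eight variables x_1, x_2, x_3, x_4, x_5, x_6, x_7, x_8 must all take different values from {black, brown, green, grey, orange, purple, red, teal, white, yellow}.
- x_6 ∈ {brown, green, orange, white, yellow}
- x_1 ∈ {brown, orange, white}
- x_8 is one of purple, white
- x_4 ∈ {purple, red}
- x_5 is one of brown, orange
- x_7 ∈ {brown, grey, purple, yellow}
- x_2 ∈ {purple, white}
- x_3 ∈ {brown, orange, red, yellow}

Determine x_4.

red

Among the 8 variables, green fits only x_6 (and all 8 values in {brown, green, grey, orange, purple, red, white, yellow} must be used), so x_6 = green.
Among the 7 still-open variables, grey fits only x_7 (and all 7 values in {brown, grey, orange, purple, red, white, yellow} must be used), so x_7 = grey.
The 6 still-open variables together cover exactly {brown, orange, purple, red, white, yellow} — 6 values for 6 variables — and yellow appears only in x_3's list, so x_3 = yellow.
Among the 5 still-open variables, red fits only x_4 (and all 5 values in {brown, orange, purple, red, white} must be used), so x_4 = red.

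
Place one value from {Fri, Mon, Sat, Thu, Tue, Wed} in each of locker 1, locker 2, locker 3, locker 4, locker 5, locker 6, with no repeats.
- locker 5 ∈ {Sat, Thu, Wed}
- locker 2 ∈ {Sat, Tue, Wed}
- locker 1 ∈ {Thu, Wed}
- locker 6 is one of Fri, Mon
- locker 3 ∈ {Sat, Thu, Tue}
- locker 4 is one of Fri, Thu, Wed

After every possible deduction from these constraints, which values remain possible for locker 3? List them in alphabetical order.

The 6 variables together cover exactly {Fri, Mon, Sat, Thu, Tue, Wed} — 6 values for 6 variables — and Mon appears only in locker 6's list, so locker 6 = Mon.
The 5 still-open variables together cover exactly {Fri, Sat, Thu, Tue, Wed} — 5 values for 5 variables — and Fri appears only in locker 4's list, so locker 4 = Fri.
No further eliminations apply; locker 3 can still be any of Sat, Thu, Tue.

Sat, Thu, Tue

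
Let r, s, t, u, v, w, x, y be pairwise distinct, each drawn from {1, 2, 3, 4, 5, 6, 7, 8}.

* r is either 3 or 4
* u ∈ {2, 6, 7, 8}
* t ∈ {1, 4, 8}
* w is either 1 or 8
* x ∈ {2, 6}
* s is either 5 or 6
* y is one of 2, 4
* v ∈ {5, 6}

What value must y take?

Among the 8 variables, 3 fits only r (and all 8 values in {1, 2, 3, 4, 5, 6, 7, 8} must be used), so r = 3.
The 7 still-open variables draw from only 7 values {1, 2, 4, 5, 6, 7, 8}, so each is used; only u can be 7, hence u = 7.
s and v between them cover only {5, 6} — a naked pair. Remove those values from x.
x has just one choice, so x = 2. So y can't be 2.
So y = 4.

4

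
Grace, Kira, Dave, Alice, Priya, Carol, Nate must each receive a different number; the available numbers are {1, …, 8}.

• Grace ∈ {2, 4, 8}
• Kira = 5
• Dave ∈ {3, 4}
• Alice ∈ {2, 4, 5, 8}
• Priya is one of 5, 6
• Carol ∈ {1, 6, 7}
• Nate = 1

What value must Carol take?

7

Kira's domain is down to {5}, so Kira = 5. So Alice, Priya can't be 5.
That leaves Priya = 6. Remove 6 from Carol.
That leaves Nate = 1. Remove 1 from Carol.
So Carol = 7.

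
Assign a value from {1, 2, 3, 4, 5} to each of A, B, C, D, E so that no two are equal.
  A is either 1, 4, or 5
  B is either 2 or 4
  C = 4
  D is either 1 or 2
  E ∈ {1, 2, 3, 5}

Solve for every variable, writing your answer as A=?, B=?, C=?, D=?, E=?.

A=5, B=2, C=4, D=1, E=3

C's domain is down to {4}, so C = 4. Remove 4 from A, B.
B has just one choice, so B = 2. Strike 2 from D, E.
D has just one choice, so D = 1. So A, E can't be 1.
A must be 5 (only option left). Eliminate 5 elsewhere: E.
E has just one choice, so E = 3.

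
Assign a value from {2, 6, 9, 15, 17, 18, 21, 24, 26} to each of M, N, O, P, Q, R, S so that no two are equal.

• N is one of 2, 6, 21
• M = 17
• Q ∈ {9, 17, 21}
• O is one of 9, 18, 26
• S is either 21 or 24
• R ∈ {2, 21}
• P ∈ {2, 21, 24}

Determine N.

6

M's domain is down to {17}, so M = 17. So Q can't be 17.
The 3 variables P, R, S are confined to {2, 21, 24}, which locks those values in; drop them from N, Q.
So N = 6.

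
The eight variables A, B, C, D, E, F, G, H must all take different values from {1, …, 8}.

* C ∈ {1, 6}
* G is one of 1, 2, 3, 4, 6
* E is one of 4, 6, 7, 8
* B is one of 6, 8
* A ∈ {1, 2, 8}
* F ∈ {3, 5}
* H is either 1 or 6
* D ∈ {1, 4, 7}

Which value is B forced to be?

The 8 variables draw from only 8 values {1, 2, 3, 4, 5, 6, 7, 8}, so each is used; only F can be 5, hence F = 5.
Among the 7 still-open variables, 3 fits only G (and all 7 values in {1, 2, 3, 4, 6, 7, 8} must be used), so G = 3.
The 6 still-open variables draw from only 6 values {1, 2, 4, 6, 7, 8}, so each is used; only A can be 2, hence A = 2.
C and H between them cover only {1, 6} — a naked pair. Remove those values from B, D, E.
So B = 8.

8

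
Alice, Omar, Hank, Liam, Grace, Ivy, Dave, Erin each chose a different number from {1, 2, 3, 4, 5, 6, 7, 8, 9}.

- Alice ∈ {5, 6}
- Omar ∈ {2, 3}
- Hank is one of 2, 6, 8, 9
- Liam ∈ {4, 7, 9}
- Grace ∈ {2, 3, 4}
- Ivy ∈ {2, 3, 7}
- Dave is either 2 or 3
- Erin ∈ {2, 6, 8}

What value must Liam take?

9

The 8 variables together cover exactly {2, 3, 4, 5, 6, 7, 8, 9} — 8 values for 8 variables — and 5 appears only in Alice's list, so Alice = 5.
Omar and Dave between them cover only {2, 3} — a naked pair. Remove those values from Hank, Grace, Ivy, Erin.
That leaves Grace = 4. Strike 4 from Liam.
Ivy must be 7 (only option left). Eliminate 7 elsewhere: Liam.
So Liam = 9.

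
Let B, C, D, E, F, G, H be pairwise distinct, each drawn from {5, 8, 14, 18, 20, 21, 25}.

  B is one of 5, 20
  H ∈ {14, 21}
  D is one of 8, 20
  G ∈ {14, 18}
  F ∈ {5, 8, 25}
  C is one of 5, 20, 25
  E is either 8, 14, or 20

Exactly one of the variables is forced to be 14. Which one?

E

The 7 variables together cover exactly {5, 8, 14, 18, 20, 21, 25} — 7 values for 7 variables — and 18 appears only in G's list, so G = 18.
The 6 still-open variables draw from only 6 values {5, 8, 14, 20, 21, 25}, so each is used; only H can be 21, hence H = 21.
Among the 5 still-open variables, 14 fits only E (and all 5 values in {5, 8, 14, 20, 25} must be used), so E = 14.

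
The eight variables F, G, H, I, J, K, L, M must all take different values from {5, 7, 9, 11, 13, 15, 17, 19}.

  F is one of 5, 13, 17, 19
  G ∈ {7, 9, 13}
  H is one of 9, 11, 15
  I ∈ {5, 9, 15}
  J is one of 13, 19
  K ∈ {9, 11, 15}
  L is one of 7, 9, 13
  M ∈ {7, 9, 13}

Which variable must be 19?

J

The 8 variables draw from only 8 values {5, 7, 9, 11, 13, 15, 17, 19}, so each is used; only F can be 17, hence F = 17.
Among the 7 still-open variables, 5 fits only I (and all 7 values in {5, 7, 9, 11, 13, 15, 19} must be used), so I = 5.
Among the 6 still-open variables, 19 fits only J (and all 6 values in {7, 9, 11, 13, 15, 19} must be used), so J = 19.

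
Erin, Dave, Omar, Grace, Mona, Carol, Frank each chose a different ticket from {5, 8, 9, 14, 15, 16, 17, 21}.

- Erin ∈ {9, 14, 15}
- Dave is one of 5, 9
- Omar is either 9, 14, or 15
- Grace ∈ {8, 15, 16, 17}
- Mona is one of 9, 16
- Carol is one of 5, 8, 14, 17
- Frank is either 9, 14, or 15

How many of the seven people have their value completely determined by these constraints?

2

Erin, Omar, Frank share exactly the 3 values {9, 14, 15}; by pigeonhole those values go to them, so strike 9, 14, 15 from Dave, Grace, Mona, Carol.
Dave's domain is down to {5}, so Dave = 5. Eliminate 5 elsewhere: Carol.
Mona has just one choice, so Mona = 16. Remove 16 from Grace.
Determined: Dave=5, Mona=16. The other people each still have more than one consistent value. That makes 2.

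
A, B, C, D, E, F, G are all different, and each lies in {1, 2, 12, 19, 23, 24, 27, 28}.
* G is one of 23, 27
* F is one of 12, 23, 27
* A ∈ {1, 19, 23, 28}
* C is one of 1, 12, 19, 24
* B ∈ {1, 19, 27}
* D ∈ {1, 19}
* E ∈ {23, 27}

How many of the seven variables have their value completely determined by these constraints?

The 7 variables draw from only 7 values {1, 12, 19, 23, 24, 27, 28}, so each is used; only C can be 24, hence C = 24.
Among the 6 still-open variables, 12 fits only F (and all 6 values in {1, 12, 19, 23, 27, 28} must be used), so F = 12.
The 5 still-open variables draw from only 5 values {1, 19, 23, 27, 28}, so each is used; only A can be 28, hence A = 28.
E and G between them cover only {23, 27} — a naked pair. Remove those values from B.
Determined: A=28, C=24, F=12. The other variables each still have more than one consistent value. That makes 3.

3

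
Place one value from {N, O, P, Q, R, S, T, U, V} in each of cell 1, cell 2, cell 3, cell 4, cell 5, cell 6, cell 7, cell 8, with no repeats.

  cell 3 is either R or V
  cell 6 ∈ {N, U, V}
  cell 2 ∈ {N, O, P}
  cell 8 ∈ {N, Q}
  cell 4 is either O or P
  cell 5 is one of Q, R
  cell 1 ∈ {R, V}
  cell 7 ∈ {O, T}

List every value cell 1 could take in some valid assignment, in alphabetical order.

Among the 8 variables, T fits only cell 7 (and all 8 values in {N, O, P, Q, R, T, U, V} must be used), so cell 7 = T.
Among the 7 still-open variables, U fits only cell 6 (and all 7 values in {N, O, P, Q, R, U, V} must be used), so cell 6 = U.
cell 1 and cell 3 between them cover only {R, V} — a naked pair. Remove those values from cell 5.
cell 5 has just one choice, so cell 5 = Q. Eliminate Q elsewhere: cell 8.
cell 8 has just one choice, so cell 8 = N. Strike N from cell 2.
No further eliminations apply; cell 1 can still be any of R, V.

R, V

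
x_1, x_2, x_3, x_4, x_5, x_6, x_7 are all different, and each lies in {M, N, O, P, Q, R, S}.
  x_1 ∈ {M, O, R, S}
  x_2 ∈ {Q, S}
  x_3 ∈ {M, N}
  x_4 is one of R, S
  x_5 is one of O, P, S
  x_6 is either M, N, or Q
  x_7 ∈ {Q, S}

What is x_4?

R

Among the 7 variables, P fits only x_5 (and all 7 values in {M, N, O, P, Q, R, S} must be used), so x_5 = P.
The 6 still-open variables draw from only 6 values {M, N, O, Q, R, S}, so each is used; only x_1 can be O, hence x_1 = O.
Among the 5 still-open variables, R fits only x_4 (and all 5 values in {M, N, Q, R, S} must be used), so x_4 = R.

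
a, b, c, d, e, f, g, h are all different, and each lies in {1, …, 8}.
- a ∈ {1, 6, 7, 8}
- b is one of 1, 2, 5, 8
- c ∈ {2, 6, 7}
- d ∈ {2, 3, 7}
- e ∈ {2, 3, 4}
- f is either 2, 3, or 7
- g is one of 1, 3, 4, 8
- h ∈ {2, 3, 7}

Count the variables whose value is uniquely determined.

3

The 8 variables draw from only 8 values {1, 2, 3, 4, 5, 6, 7, 8}, so each is used; only b can be 5, hence b = 5.
d, f, h between them cover only {2, 3, 7} — a naked triple. Remove those values from a, c, e, g.
c must be 6 (only option left). Strike 6 from a.
e's domain is down to {4}, so e = 4. Remove 4 from g.
Determined: b=5, c=6, e=4. The other variables each still have more than one consistent value. That makes 3.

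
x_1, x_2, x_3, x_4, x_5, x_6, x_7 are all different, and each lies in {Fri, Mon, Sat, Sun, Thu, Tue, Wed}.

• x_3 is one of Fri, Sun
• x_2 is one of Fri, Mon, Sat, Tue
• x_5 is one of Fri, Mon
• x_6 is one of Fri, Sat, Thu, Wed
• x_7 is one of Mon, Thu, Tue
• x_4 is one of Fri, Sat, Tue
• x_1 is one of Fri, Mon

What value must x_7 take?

The 7 variables draw from only 7 values {Fri, Mon, Sat, Sun, Thu, Tue, Wed}, so each is used; only x_3 can be Sun, hence x_3 = Sun.
The 6 still-open variables draw from only 6 values {Fri, Mon, Sat, Thu, Tue, Wed}, so each is used; only x_6 can be Wed, hence x_6 = Wed.
Among the 5 still-open variables, Thu fits only x_7 (and all 5 values in {Fri, Mon, Sat, Thu, Tue} must be used), so x_7 = Thu.

Thu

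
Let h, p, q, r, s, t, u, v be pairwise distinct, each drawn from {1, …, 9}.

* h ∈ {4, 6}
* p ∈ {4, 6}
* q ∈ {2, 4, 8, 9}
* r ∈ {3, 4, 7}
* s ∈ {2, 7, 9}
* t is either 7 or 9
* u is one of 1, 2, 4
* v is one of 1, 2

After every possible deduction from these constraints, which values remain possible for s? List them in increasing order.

The 8 variables together cover exactly {1, 2, 3, 4, 6, 7, 8, 9} — 8 values for 8 variables — and 3 appears only in r's list, so r = 3.
The 7 still-open variables together cover exactly {1, 2, 4, 6, 7, 8, 9} — 7 values for 7 variables — and 8 appears only in q's list, so q = 8.
The 2 variables h and p are confined to {4, 6}, which locks those values in; drop them from u.
u and v share exactly the 2 values {1, 2}; by pigeonhole those values go to them, so strike 1, 2 from s.
No further eliminations apply; s can still be any of 7, 9.

7, 9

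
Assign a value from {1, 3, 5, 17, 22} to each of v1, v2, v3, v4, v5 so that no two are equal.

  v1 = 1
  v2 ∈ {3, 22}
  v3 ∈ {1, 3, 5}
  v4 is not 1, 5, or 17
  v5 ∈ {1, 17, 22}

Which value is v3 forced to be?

5

v1 must be 1 (only option left). Strike 1 from v3, v5.
Among the 4 still-open variables, 5 fits only v3 (and all 4 values in {3, 5, 17, 22} must be used), so v3 = 5.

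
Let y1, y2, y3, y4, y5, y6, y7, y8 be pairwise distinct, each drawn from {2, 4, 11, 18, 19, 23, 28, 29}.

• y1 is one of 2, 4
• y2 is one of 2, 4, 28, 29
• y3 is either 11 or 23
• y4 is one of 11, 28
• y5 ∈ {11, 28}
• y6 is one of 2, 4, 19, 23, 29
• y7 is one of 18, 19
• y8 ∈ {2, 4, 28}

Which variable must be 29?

Among the 8 variables, 18 fits only y7 (and all 8 values in {2, 4, 11, 18, 19, 23, 28, 29} must be used), so y7 = 18.
The 7 still-open variables draw from only 7 values {2, 4, 11, 19, 23, 28, 29}, so each is used; only y6 can be 19, hence y6 = 19.
Among the 6 still-open variables, 23 fits only y3 (and all 6 values in {2, 4, 11, 23, 28, 29} must be used), so y3 = 23.
The 5 still-open variables together cover exactly {2, 4, 11, 28, 29} — 5 values for 5 variables — and 29 appears only in y2's list, so y2 = 29.

y2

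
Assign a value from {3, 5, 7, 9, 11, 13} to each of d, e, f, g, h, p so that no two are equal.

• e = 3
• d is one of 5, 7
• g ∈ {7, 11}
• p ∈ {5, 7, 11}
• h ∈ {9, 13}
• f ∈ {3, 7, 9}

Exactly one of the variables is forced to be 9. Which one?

e must be 3 (only option left). Eliminate 3 elsewhere: f.
The 5 still-open variables draw from only 5 values {5, 7, 9, 11, 13}, so each is used; only h can be 13, hence h = 13.
The 4 still-open variables draw from only 4 values {5, 7, 9, 11}, so each is used; only f can be 9, hence f = 9.

f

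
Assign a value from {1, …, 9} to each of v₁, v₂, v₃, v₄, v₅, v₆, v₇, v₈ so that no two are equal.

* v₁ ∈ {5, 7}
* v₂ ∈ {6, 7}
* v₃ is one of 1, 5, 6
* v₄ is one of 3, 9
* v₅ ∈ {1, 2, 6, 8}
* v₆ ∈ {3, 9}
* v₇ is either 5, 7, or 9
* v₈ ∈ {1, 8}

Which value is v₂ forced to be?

The 8 variables together cover exactly {1, 2, 3, 5, 6, 7, 8, 9} — 8 values for 8 variables — and 2 appears only in v₅'s list, so v₅ = 2.
The 7 still-open variables together cover exactly {1, 3, 5, 6, 7, 8, 9} — 7 values for 7 variables — and 8 appears only in v₈'s list, so v₈ = 8.
The 6 still-open variables draw from only 6 values {1, 3, 5, 6, 7, 9}, so each is used; only v₃ can be 1, hence v₃ = 1.
Among the 5 still-open variables, 6 fits only v₂ (and all 5 values in {3, 5, 6, 7, 9} must be used), so v₂ = 6.

6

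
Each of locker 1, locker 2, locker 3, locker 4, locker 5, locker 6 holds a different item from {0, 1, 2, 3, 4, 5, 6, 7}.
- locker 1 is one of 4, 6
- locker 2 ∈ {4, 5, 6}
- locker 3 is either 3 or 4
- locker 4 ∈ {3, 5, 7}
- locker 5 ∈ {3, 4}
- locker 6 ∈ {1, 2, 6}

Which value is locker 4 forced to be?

The 2 variables locker 3 and locker 5 are confined to {3, 4}, which locks those values in; drop them from locker 1, locker 2, locker 4.
That leaves locker 1 = 6. Remove 6 from locker 2, locker 6.
That leaves locker 2 = 5. Remove 5 from locker 4.
So locker 4 = 7.

7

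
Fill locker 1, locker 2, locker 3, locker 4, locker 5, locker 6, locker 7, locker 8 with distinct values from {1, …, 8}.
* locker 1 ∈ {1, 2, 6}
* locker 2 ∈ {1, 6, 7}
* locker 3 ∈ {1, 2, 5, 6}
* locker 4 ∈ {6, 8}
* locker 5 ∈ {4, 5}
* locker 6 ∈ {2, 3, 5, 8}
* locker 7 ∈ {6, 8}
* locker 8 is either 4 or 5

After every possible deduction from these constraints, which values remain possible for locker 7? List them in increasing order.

Among the 8 variables, 3 fits only locker 6 (and all 8 values in {1, 2, 3, 4, 5, 6, 7, 8} must be used), so locker 6 = 3.
Among the 7 still-open variables, 7 fits only locker 2 (and all 7 values in {1, 2, 4, 5, 6, 7, 8} must be used), so locker 2 = 7.
locker 4 and locker 7 share exactly the 2 values {6, 8}; by pigeonhole those values go to them, so strike 6, 8 from locker 1, locker 3.
locker 5 and locker 8 between them cover only {4, 5} — a naked pair. Remove those values from locker 3.
No further eliminations apply; locker 7 can still be any of 6, 8.

6, 8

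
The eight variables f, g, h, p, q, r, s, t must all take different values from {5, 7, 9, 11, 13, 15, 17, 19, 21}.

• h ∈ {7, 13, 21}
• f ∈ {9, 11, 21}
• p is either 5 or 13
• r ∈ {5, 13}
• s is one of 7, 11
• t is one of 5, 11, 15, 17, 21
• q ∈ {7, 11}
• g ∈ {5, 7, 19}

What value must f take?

p and r between them cover only {5, 13} — a naked pair. Remove those values from g, h, t.
q and s between them cover only {7, 11} — a naked pair. Remove those values from f, g, h, t.
g's domain is down to {19}, so g = 19.
h has just one choice, so h = 21. Eliminate 21 elsewhere: f, t.
So f = 9.

9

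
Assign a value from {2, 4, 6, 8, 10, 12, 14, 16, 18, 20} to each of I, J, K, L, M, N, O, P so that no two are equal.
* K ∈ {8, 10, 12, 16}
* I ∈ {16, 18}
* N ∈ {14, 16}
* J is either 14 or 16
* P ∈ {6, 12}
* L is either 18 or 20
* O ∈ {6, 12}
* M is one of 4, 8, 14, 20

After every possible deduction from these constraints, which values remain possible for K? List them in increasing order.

J and N share exactly the 2 values {14, 16}; by pigeonhole those values go to them, so strike 14, 16 from I, K, M.
I has just one choice, so I = 18. Eliminate 18 elsewhere: L.
L must be 20 (only option left). Strike 20 from M.
O and P between them cover only {6, 12} — a naked pair. Remove those values from K.
No further eliminations apply; K can still be any of 8, 10.

8, 10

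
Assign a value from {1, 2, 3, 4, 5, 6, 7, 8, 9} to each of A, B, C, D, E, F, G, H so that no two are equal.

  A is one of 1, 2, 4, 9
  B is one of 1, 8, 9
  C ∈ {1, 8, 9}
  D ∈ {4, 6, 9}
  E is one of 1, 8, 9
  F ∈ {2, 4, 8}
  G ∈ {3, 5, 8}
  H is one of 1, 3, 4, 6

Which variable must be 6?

Among the 8 variables, 5 fits only G (and all 8 values in {1, 2, 3, 4, 5, 6, 8, 9} must be used), so G = 5.
Among the 7 still-open variables, 3 fits only H (and all 7 values in {1, 2, 3, 4, 6, 8, 9} must be used), so H = 3.
The 6 still-open variables together cover exactly {1, 2, 4, 6, 8, 9} — 6 values for 6 variables — and 6 appears only in D's list, so D = 6.

D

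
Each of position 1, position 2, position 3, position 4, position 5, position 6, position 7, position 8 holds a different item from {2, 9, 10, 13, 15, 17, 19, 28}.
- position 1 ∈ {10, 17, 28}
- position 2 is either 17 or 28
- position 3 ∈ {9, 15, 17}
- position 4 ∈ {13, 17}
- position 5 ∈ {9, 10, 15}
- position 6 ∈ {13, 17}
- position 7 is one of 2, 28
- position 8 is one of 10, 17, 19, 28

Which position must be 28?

position 2

The 8 variables together cover exactly {2, 9, 10, 13, 15, 17, 19, 28} — 8 values for 8 variables — and 2 appears only in position 7's list, so position 7 = 2.
The 7 still-open variables draw from only 7 values {9, 10, 13, 15, 17, 19, 28}, so each is used; only position 8 can be 19, hence position 8 = 19.
The 2 variables position 4 and position 6 are confined to {13, 17}, which locks those values in; drop them from position 1, position 2, position 3.
So 28 goes to position 2.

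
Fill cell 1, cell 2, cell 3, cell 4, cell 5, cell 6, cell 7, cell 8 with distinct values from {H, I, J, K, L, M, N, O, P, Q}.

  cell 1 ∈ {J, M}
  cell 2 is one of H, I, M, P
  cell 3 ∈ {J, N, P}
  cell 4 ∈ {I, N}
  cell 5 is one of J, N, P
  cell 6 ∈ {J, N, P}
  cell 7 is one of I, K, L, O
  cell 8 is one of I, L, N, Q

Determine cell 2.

H

The 3 variables cell 3, cell 5, cell 6 are confined to {J, N, P}, which locks those values in; drop them from cell 1, cell 2, cell 4, cell 8.
cell 1 has just one choice, so cell 1 = M. Eliminate M elsewhere: cell 2.
cell 4 has just one choice, so cell 4 = I. So cell 2, cell 7, cell 8 can't be I.
So cell 2 = H.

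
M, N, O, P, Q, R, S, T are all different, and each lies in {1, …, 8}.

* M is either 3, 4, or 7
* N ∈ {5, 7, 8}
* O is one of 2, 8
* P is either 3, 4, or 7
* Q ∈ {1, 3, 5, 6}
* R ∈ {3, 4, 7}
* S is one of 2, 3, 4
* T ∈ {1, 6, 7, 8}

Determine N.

5

M, P, R share exactly the 3 values {3, 4, 7}; by pigeonhole those values go to them, so strike 3, 4, 7 from N, Q, S, T.
That leaves S = 2. Eliminate 2 elsewhere: O.
O must be 8 (only option left). Eliminate 8 elsewhere: N, T.
So N = 5.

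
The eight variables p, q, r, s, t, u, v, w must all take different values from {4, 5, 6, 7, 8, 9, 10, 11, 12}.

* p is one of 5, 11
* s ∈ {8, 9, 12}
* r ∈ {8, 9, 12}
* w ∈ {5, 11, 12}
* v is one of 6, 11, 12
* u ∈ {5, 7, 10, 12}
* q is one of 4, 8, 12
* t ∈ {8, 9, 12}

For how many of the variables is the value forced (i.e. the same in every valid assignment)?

r, s, t between them cover only {8, 9, 12} — a naked triple. Remove those values from q, u, v, w.
q has just one choice, so q = 4.
p and w between them cover only {5, 11} — a naked pair. Remove those values from u, v.
v's domain is down to {6}, so v = 6.
Determined: q=4, v=6. The other variables each still have more than one consistent value. That makes 2.

2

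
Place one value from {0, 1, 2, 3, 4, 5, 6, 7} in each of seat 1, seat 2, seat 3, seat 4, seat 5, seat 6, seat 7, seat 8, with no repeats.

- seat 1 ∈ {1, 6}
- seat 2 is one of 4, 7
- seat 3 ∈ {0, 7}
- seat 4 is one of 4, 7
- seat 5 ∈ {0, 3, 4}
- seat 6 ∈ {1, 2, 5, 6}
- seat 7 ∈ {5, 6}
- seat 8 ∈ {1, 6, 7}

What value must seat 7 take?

Among the 8 variables, 2 fits only seat 6 (and all 8 values in {0, 1, 2, 3, 4, 5, 6, 7} must be used), so seat 6 = 2.
The 7 still-open variables draw from only 7 values {0, 1, 3, 4, 5, 6, 7}, so each is used; only seat 5 can be 3, hence seat 5 = 3.
The 6 still-open variables draw from only 6 values {0, 1, 4, 5, 6, 7}, so each is used; only seat 3 can be 0, hence seat 3 = 0.
The 5 still-open variables together cover exactly {1, 4, 5, 6, 7} — 5 values for 5 variables — and 5 appears only in seat 7's list, so seat 7 = 5.

5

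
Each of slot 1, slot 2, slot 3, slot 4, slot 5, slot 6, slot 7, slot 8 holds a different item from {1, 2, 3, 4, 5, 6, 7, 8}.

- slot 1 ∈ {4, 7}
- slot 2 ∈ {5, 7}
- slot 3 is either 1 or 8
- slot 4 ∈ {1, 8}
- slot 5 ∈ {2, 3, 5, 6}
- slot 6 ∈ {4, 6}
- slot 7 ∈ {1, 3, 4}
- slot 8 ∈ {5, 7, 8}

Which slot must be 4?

slot 1

The 8 variables draw from only 8 values {1, 2, 3, 4, 5, 6, 7, 8}, so each is used; only slot 5 can be 2, hence slot 5 = 2.
The 7 still-open variables together cover exactly {1, 3, 4, 5, 6, 7, 8} — 7 values for 7 variables — and 3 appears only in slot 7's list, so slot 7 = 3.
The 6 still-open variables draw from only 6 values {1, 4, 5, 6, 7, 8}, so each is used; only slot 6 can be 6, hence slot 6 = 6.
The 5 still-open variables draw from only 5 values {1, 4, 5, 7, 8}, so each is used; only slot 1 can be 4, hence slot 1 = 4.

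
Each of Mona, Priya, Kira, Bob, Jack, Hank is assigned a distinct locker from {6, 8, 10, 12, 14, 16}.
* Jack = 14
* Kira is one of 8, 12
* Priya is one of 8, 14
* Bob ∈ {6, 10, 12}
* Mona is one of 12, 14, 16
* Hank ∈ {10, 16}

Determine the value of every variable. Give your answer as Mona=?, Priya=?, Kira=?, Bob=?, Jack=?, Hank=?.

Mona=16, Priya=8, Kira=12, Bob=6, Jack=14, Hank=10

Jack's domain is down to {14}, so Jack = 14. So Mona, Priya can't be 14.
Priya must be 8 (only option left). So Kira can't be 8.
Kira has just one choice, so Kira = 12. Strike 12 from Mona, Bob.
That leaves Mona = 16. So Hank can't be 16.
Hank must be 10 (only option left). So Bob can't be 10.
Bob's domain is down to {6}, so Bob = 6.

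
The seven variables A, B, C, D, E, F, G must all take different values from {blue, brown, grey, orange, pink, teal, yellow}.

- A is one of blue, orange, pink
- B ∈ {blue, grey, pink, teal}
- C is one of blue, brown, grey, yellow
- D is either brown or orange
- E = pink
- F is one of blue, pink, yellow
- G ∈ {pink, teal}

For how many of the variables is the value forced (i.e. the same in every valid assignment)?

2

E has just one choice, so E = pink. So A, B, F, G can't be pink.
That leaves G = teal. Strike teal from B.
Determined: E=pink, G=teal. The other variables each still have more than one consistent value. That makes 2.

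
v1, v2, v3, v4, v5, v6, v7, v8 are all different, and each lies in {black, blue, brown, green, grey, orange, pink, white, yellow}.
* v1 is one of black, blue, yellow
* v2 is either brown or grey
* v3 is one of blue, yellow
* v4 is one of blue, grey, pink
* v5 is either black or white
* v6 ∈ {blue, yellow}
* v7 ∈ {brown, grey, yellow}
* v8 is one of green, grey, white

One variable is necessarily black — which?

The 8 variables draw from only 8 values {black, blue, brown, green, grey, pink, white, yellow}, so each is used; only v8 can be green, hence v8 = green.
Among the 7 still-open variables, pink fits only v4 (and all 7 values in {black, blue, brown, grey, pink, white, yellow} must be used), so v4 = pink.
Among the 6 still-open variables, white fits only v5 (and all 6 values in {black, blue, brown, grey, white, yellow} must be used), so v5 = white.
Among the 5 still-open variables, black fits only v1 (and all 5 values in {black, blue, brown, grey, yellow} must be used), so v1 = black.

v1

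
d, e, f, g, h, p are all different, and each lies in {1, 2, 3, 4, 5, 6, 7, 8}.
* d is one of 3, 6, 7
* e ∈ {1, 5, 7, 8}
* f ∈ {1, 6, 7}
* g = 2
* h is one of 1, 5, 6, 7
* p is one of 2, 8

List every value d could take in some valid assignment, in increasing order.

g's domain is down to {2}, so g = 2. Eliminate 2 elsewhere: p.
That leaves p = 8. Strike 8 from e.
No further eliminations apply; d can still be any of 3, 6, 7.

3, 6, 7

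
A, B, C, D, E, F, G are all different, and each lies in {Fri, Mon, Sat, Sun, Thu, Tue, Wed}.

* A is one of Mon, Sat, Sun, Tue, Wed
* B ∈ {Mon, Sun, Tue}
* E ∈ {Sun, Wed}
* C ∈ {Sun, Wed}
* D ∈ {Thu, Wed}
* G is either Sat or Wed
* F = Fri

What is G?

F has just one choice, so F = Fri.
The 6 still-open variables together cover exactly {Mon, Sat, Sun, Thu, Tue, Wed} — 6 values for 6 variables — and Thu appears only in D's list, so D = Thu.
C and E between them cover only {Sun, Wed} — a naked pair. Remove those values from A, B, G.
So G = Sat.

Sat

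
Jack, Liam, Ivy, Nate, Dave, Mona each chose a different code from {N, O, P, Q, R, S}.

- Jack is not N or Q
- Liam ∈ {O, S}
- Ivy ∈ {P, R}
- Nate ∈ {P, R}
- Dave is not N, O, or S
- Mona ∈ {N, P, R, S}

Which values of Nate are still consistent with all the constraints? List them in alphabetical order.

The 6 variables draw from only 6 values {N, O, P, Q, R, S}, so each is used; only Mona can be N, hence Mona = N.
The 5 still-open variables together cover exactly {O, P, Q, R, S} — 5 values for 5 variables — and Q appears only in Dave's list, so Dave = Q.
Ivy and Nate between them cover only {P, R} — a naked pair. Remove those values from Jack.
No further eliminations apply; Nate can still be any of P, R.

P, R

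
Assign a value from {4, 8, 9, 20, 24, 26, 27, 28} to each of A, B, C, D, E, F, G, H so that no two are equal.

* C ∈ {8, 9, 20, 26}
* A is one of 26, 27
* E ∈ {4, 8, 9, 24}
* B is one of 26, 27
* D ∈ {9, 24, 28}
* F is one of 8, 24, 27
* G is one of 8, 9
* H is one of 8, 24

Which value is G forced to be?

9

The 8 variables together cover exactly {4, 8, 9, 20, 24, 26, 27, 28} — 8 values for 8 variables — and 4 appears only in E's list, so E = 4.
Among the 7 still-open variables, 20 fits only C (and all 7 values in {8, 9, 20, 24, 26, 27, 28} must be used), so C = 20.
The 6 still-open variables draw from only 6 values {8, 9, 24, 26, 27, 28}, so each is used; only D can be 28, hence D = 28.
The 5 still-open variables draw from only 5 values {8, 9, 24, 26, 27}, so each is used; only G can be 9, hence G = 9.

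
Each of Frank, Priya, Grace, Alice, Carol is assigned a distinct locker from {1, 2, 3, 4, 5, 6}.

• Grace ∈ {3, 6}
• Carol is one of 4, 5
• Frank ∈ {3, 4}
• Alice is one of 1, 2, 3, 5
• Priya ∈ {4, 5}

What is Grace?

6

Priya and Carol share exactly the 2 values {4, 5}; by pigeonhole those values go to them, so strike 4, 5 from Frank, Alice.
Frank's domain is down to {3}, so Frank = 3. Remove 3 from Grace, Alice.
So Grace = 6.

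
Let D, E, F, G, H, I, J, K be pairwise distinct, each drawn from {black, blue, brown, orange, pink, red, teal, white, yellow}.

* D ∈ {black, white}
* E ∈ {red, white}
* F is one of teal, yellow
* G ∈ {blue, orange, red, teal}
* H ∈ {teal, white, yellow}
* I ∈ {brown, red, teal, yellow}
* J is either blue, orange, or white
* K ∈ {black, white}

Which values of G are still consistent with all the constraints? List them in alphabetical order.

The 8 variables draw from only 8 values {black, blue, brown, orange, red, teal, white, yellow}, so each is used; only I can be brown, hence I = brown.
D and K share exactly the 2 values {black, white}; by pigeonhole those values go to them, so strike black, white from E, H, J.
E's domain is down to {red}, so E = red. Eliminate red elsewhere: G.
F and H share exactly the 2 values {teal, yellow}; by pigeonhole those values go to them, so strike teal, yellow from G.
No further eliminations apply; G can still be any of blue, orange.

blue, orange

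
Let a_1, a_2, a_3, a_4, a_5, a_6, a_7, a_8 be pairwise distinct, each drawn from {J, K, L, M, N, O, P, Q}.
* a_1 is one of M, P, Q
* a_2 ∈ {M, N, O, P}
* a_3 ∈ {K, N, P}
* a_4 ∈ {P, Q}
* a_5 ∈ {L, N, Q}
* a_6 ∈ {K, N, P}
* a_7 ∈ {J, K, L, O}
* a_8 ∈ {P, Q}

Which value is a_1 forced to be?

Among the 8 variables, J fits only a_7 (and all 8 values in {J, K, L, M, N, O, P, Q} must be used), so a_7 = J.
The 7 still-open variables together cover exactly {K, L, M, N, O, P, Q} — 7 values for 7 variables — and L appears only in a_5's list, so a_5 = L.
Among the 6 still-open variables, O fits only a_2 (and all 6 values in {K, M, N, O, P, Q} must be used), so a_2 = O.
The 5 still-open variables together cover exactly {K, M, N, P, Q} — 5 values for 5 variables — and M appears only in a_1's list, so a_1 = M.

M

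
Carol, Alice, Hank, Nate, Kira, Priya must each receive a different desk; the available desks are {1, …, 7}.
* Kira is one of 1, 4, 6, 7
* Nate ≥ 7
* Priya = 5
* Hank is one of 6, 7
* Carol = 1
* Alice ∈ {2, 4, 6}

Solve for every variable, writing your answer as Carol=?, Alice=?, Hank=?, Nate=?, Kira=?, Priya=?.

Carol=1, Alice=2, Hank=6, Nate=7, Kira=4, Priya=5

Carol's domain is down to {1}, so Carol = 1. So Kira can't be 1.
Nate's domain is down to {7}, so Nate = 7. Strike 7 from Hank, Kira.
Priya has just one choice, so Priya = 5.
That leaves Hank = 6. So Alice, Kira can't be 6.
Kira must be 4 (only option left). Strike 4 from Alice.
Alice must be 2 (only option left).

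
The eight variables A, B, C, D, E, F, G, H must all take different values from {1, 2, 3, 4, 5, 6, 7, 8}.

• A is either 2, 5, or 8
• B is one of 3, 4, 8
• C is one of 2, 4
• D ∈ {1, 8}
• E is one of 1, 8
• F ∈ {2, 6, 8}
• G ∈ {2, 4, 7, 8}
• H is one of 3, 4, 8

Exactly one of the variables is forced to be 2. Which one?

C

The 8 variables draw from only 8 values {1, 2, 3, 4, 5, 6, 7, 8}, so each is used; only A can be 5, hence A = 5.
Among the 7 still-open variables, 6 fits only F (and all 7 values in {1, 2, 3, 4, 6, 7, 8} must be used), so F = 6.
Among the 6 still-open variables, 7 fits only G (and all 6 values in {1, 2, 3, 4, 7, 8} must be used), so G = 7.
The 5 still-open variables together cover exactly {1, 2, 3, 4, 8} — 5 values for 5 variables — and 2 appears only in C's list, so C = 2.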